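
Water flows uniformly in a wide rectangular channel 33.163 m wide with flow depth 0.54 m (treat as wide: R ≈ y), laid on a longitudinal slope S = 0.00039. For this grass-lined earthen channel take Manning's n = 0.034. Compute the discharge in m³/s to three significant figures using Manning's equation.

6.90 m³/s

A = b·y = 33.163 × 0.54 = 17.91 m²
Wide channel: R ≈ y = 0.54 m
Q = (1/n)·A·R^(2/3)·S^(1/2) = (1/0.034) × 17.91 × 0.5400^(2/3) × 0.00039^(1/2) = 6.898 m³/s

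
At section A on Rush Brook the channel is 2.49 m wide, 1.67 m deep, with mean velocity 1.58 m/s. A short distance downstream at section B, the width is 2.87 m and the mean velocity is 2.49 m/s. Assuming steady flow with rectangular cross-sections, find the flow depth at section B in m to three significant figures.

0.919 m

Q = A₁V₁ = (2.49×1.67) × 1.58 = 6.570 m³/s
d₂ = Q/(b₂ V₂) = 6.570/(2.87×2.49) = 0.9194 m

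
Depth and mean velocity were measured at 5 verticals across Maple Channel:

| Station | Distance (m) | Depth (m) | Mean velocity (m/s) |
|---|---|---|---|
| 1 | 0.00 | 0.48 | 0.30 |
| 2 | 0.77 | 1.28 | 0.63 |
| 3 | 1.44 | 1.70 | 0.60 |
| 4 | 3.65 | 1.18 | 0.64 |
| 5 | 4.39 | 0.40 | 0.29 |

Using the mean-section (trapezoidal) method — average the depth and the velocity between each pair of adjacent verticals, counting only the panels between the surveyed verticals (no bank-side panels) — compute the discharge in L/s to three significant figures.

3170 L/s

Panel 1-2: Δb = 0.77 m, d̄ = (0.48+1.28)/2 = 0.88, v̄ = (0.30+0.63)/2 = 0.465 → q = 0.77×0.88×0.465 = 0.3151 m³/s
Panel 2-3: Δb = 0.67 m, d̄ = (1.28+1.70)/2 = 1.49, v̄ = (0.63+0.60)/2 = 0.615 → q = 0.67×1.49×0.615 = 0.6140 m³/s
Panel 3-4: Δb = 2.21 m, d̄ = (1.70+1.18)/2 = 1.44, v̄ = (0.60+0.64)/2 = 0.62 → q = 2.21×1.44×0.62 = 1.973 m³/s
Panel 4-5: Δb = 0.74 m, d̄ = (1.18+0.40)/2 = 0.79, v̄ = (0.64+0.29)/2 = 0.465 → q = 0.74×0.79×0.465 = 0.2718 m³/s
Q = Σ q = 3.174 m³/s
= 3.174 × 1000 = 3174 L/s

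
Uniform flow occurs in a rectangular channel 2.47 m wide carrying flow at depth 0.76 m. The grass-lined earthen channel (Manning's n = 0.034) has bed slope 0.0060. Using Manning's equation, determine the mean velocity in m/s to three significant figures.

1.38 m/s

A = b·y = 2.47 × 0.76 = 1.877 m²
P = b + 2y = 2.47 + 2×0.76 = 3.990 m
R = A/P = 1.877/3.990 = 0.4705 m
Q = (1/n)·A·R^(2/3)·S^(1/2) = (1/0.034) × 1.877 × 0.4705^(2/3) × 0.0060^(1/2) = 2.587 m³/s
V = Q/A = 2.587/1.877 = 1.378 m/s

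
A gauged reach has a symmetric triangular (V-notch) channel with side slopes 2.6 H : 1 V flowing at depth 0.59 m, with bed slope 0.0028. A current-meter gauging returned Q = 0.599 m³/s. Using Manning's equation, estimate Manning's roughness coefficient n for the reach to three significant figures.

0.0338

A = z·y² = 2.6×0.59² = 0.9051 m²
P = 2y√(1+z²) = 2×0.59×√(1+2.6²) = 3.287 m
R = A/P = 0.9051/3.287 = 0.2753 m
n = (1/Q)·A·R^(2/3)·S^(1/2) = (1/0.599) × 0.9051 × 0.4232 × 0.05292 = 0.03384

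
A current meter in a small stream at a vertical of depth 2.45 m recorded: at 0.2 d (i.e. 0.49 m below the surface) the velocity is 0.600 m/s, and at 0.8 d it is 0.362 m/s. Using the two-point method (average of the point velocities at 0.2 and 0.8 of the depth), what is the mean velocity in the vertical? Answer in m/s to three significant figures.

v̄ = (0.600 + 0.362) / 2 = 0.4810 m/s

0.481 m/s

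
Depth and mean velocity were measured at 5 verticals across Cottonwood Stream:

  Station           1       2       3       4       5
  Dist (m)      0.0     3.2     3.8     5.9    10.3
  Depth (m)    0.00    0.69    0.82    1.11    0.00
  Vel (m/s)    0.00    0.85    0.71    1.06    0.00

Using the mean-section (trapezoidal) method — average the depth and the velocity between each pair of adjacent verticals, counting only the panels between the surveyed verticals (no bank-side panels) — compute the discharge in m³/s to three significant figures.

3.91 m³/s

Panel 1-2: Δb = 3.2 m, d̄ = (0.00+0.69)/2 = 0.345, v̄ = (0.00+0.85)/2 = 0.425 → q = 3.2×0.345×0.425 = 0.4692 m³/s
Panel 2-3: Δb = 0.6 m, d̄ = (0.69+0.82)/2 = 0.755, v̄ = (0.85+0.71)/2 = 0.78 → q = 0.6×0.755×0.78 = 0.3533 m³/s
Panel 3-4: Δb = 2.1 m, d̄ = (0.82+1.11)/2 = 0.965, v̄ = (0.71+1.06)/2 = 0.885 → q = 2.1×0.965×0.885 = 1.793 m³/s
Panel 4-5: Δb = 4.4 m, d̄ = (1.11+0.00)/2 = 0.555, v̄ = (1.06+0.00)/2 = 0.53 → q = 4.4×0.555×0.53 = 1.294 m³/s
Q = Σ q = 3.910 m³/s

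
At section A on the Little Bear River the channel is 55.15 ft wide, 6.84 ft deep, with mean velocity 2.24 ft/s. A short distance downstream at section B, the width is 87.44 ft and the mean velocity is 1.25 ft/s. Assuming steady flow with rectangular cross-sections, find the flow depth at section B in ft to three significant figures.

Q = A₁V₁ = (55.15×6.84) × 2.24 = 845.0 ft³/s
d₂ = Q/(b₂ V₂) = 845.0/(87.44×1.25) = 7.731 ft

7.73 ft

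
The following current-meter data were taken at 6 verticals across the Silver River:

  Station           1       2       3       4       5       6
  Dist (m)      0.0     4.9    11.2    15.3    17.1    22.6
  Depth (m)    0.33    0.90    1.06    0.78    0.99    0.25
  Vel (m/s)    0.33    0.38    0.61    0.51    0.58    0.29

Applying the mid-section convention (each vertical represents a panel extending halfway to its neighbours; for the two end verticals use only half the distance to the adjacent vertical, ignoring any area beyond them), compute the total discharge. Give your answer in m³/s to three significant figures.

w_1 = (4.9 − 0.0)/2 = 2.45 m; q_1 = 0.33 × 0.33 × 2.45 = 0.2668 m³/s
w_2 = (11.2 − 0.0)/2 = 5.6 m; q_2 = 0.38 × 0.90 × 5.6 = 1.915 m³/s
w_3 = (15.3 − 4.9)/2 = 5.2 m; q_3 = 0.61 × 1.06 × 5.2 = 3.362 m³/s
w_4 = (17.1 − 11.2)/2 = 2.95 m; q_4 = 0.51 × 0.78 × 2.95 = 1.174 m³/s
w_5 = (22.6 − 15.3)/2 = 3.65 m; q_5 = 0.58 × 0.99 × 3.65 = 2.096 m³/s
w_6 = (22.6 − 17.1)/2 = 2.75 m; q_6 = 0.29 × 0.25 × 2.75 = 0.1994 m³/s
Q = Σ qᵢ = 9.013 m³/s

9.01 m³/s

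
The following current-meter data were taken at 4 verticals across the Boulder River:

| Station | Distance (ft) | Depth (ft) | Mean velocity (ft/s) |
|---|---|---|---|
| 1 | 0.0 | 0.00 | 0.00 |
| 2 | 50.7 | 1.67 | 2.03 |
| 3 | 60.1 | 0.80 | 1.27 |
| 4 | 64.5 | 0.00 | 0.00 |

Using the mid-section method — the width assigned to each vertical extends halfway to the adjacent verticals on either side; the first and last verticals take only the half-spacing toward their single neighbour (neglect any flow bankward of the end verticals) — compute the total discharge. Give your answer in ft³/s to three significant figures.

109 ft³/s

w_2 = (60.1 − 0.0)/2 = 30.05 ft; q_2 = 2.03 × 1.67 × 30.05 = 101.9 ft³/s
w_3 = (64.5 − 50.7)/2 = 6.9 ft; q_3 = 1.27 × 0.80 × 6.9 = 7.010 ft³/s
Stations 1, 4 contribute zero (depth or velocity is 0).
Q = Σ qᵢ = 108.9 ft³/s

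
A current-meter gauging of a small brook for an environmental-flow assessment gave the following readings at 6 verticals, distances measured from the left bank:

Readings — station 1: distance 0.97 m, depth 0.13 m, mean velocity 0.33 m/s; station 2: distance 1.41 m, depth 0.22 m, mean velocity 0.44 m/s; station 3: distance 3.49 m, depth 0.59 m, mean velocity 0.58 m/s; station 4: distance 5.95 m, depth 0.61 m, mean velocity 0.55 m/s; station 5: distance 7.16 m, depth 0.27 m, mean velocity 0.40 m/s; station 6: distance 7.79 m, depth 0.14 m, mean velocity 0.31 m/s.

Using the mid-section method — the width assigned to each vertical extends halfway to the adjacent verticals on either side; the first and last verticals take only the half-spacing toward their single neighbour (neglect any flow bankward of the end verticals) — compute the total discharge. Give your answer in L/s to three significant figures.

w_1 = (1.41 − 0.97)/2 = 0.22 m; q_1 = 0.33 × 0.13 × 0.22 = 0.009438 m³/s
w_2 = (3.49 − 0.97)/2 = 1.26 m; q_2 = 0.44 × 0.22 × 1.26 = 0.1220 m³/s
w_3 = (5.95 − 1.41)/2 = 2.27 m; q_3 = 0.58 × 0.59 × 2.27 = 0.7768 m³/s
w_4 = (7.16 − 3.49)/2 = 1.835 m; q_4 = 0.55 × 0.61 × 1.835 = 0.6156 m³/s
w_5 = (7.79 − 5.95)/2 = 0.92 m; q_5 = 0.40 × 0.27 × 0.92 = 0.09936 m³/s
w_6 = (7.79 − 7.16)/2 = 0.315 m; q_6 = 0.31 × 0.14 × 0.315 = 0.01367 m³/s
Q = Σ qᵢ = 1.637 m³/s
= 1.637 × 1000 = 1637 L/s

1640 L/s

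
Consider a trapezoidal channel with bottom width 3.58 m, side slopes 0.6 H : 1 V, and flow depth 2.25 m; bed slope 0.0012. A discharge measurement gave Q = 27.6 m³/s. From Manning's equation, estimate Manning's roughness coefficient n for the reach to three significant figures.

A = (b + z·y)·y = (3.58 + 0.6×2.25)×2.25 = 11.09 m²
P = b + 2y√(1+z²) = 3.58 + 2×2.25×√(1+0.6²) = 8.828 m
R = A/P = 11.09/8.828 = 1.257 m
n = (1/Q)·A·R^(2/3)·S^(1/2) = (1/27.6) × 11.09 × 1.164 × 0.03464 = 0.01621

0.0162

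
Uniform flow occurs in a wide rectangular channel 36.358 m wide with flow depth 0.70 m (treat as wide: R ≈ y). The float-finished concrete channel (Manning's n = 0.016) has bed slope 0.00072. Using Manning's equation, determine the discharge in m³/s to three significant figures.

33.6 m³/s

A = b·y = 36.358 × 0.70 = 25.45 m²
Wide channel: R ≈ y = 0.70 m
Q = (1/n)·A·R^(2/3)·S^(1/2) = (1/0.016) × 25.45 × 0.7000^(2/3) × 0.00072^(1/2) = 33.65 m³/s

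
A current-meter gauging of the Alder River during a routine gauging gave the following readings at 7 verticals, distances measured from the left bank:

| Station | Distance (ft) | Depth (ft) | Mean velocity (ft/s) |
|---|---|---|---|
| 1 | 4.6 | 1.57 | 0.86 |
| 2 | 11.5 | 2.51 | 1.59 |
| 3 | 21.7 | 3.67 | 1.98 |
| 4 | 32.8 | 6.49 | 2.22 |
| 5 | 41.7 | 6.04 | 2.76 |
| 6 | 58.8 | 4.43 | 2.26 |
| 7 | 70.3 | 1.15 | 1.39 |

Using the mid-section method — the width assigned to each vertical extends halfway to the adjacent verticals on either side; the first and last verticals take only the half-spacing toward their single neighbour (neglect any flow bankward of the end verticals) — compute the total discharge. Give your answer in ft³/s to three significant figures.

w_1 = (11.5 − 4.6)/2 = 3.45 ft; q_1 = 0.86 × 1.57 × 3.45 = 4.658 ft³/s
w_2 = (21.7 − 4.6)/2 = 8.55 ft; q_2 = 1.59 × 2.51 × 8.55 = 34.12 ft³/s
w_3 = (32.8 − 11.5)/2 = 10.65 ft; q_3 = 1.98 × 3.67 × 10.65 = 77.39 ft³/s
w_4 = (41.7 − 21.7)/2 = 10 ft; q_4 = 2.22 × 6.49 × 10 = 144.1 ft³/s
w_5 = (58.8 − 32.8)/2 = 13 ft; q_5 = 2.76 × 6.04 × 13 = 216.7 ft³/s
w_6 = (70.3 − 41.7)/2 = 14.3 ft; q_6 = 2.26 × 4.43 × 14.3 = 143.2 ft³/s
w_7 = (70.3 − 58.8)/2 = 5.75 ft; q_7 = 1.39 × 1.15 × 5.75 = 9.191 ft³/s
Q = Σ qᵢ = 629.3 ft³/s

629 ft³/s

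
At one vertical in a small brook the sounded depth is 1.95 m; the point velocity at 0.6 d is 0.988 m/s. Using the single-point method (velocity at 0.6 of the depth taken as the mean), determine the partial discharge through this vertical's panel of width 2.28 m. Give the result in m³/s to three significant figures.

v̄ = v₀.₆ = 0.988 m/s
q = v̄ × d × w = 0.9880 × 1.95 × 2.28 = 4.393 m³/s

4.39 m³/s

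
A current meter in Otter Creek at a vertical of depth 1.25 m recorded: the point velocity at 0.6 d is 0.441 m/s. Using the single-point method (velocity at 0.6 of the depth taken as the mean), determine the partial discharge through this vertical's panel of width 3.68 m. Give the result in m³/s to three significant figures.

2.03 m³/s

v̄ = v₀.₆ = 0.441 m/s
q = v̄ × d × w = 0.4410 × 1.25 × 3.68 = 2.029 m³/s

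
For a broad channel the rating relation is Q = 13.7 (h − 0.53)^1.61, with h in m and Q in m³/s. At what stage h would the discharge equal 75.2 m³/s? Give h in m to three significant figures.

h − h₀ = (Q/C)^(1/b) = (75.2/13.7)^(1/1.61) = 2.879 m
h = 0.53 + 2.879 = 3.409 m

3.41 m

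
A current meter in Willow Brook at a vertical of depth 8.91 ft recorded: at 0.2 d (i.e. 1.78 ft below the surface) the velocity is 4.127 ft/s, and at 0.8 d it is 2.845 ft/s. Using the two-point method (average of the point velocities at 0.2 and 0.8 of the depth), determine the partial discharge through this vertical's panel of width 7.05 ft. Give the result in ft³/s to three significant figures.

v̄ = (4.127 + 2.845) / 2 = 3.486 ft/s
q = v̄ × d × w = 3.486 × 8.91 × 7.05 = 219.0 ft³/s

219 ft³/s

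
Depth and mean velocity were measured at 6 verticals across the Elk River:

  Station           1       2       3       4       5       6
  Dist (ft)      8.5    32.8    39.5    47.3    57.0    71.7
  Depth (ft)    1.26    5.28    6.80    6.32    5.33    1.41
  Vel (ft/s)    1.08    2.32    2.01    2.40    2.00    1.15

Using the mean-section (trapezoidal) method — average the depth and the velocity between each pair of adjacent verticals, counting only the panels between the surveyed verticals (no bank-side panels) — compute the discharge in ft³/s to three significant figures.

Panel 1-2: Δb = 24.3 ft, d̄ = (1.26+5.28)/2 = 3.27, v̄ = (1.08+2.32)/2 = 1.7 → q = 24.3×3.27×1.7 = 135.1 ft³/s
Panel 2-3: Δb = 6.7 ft, d̄ = (5.28+6.80)/2 = 6.04, v̄ = (2.32+2.01)/2 = 2.165 → q = 6.7×6.04×2.165 = 87.61 ft³/s
Panel 3-4: Δb = 7.8 ft, d̄ = (6.80+6.32)/2 = 6.56, v̄ = (2.01+2.40)/2 = 2.205 → q = 7.8×6.56×2.205 = 112.8 ft³/s
Panel 4-5: Δb = 9.7 ft, d̄ = (6.32+5.33)/2 = 5.825, v̄ = (2.40+2.00)/2 = 2.2 → q = 9.7×5.825×2.2 = 124.3 ft³/s
Panel 5-6: Δb = 14.7 ft, d̄ = (5.33+1.41)/2 = 3.37, v̄ = (2.00+1.15)/2 = 1.575 → q = 14.7×3.37×1.575 = 78.02 ft³/s
Q = Σ q = 537.9 ft³/s

538 ft³/s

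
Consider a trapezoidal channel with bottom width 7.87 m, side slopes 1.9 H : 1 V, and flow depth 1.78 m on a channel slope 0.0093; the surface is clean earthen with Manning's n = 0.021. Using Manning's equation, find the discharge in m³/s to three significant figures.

109 m³/s

A = (b + z·y)·y = (7.87 + 1.9×1.78)×1.78 = 20.03 m²
P = b + 2y√(1+z²) = 7.87 + 2×1.78×√(1+1.9²) = 15.51 m
R = A/P = 20.03/15.51 = 1.291 m
Q = (1/n)·A·R^(2/3)·S^(1/2) = (1/0.021) × 20.03 × 1.291^(2/3) × 0.0093^(1/2) = 109.1 m³/s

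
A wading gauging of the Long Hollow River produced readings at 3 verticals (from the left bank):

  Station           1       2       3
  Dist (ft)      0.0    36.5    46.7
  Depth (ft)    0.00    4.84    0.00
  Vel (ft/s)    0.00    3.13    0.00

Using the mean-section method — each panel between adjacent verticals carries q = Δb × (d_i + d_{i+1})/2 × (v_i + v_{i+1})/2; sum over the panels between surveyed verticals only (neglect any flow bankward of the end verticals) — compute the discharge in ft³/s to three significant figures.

177 ft³/s

Panel 1-2: Δb = 36.5 ft, d̄ = (0.00+4.84)/2 = 2.42, v̄ = (0.00+3.13)/2 = 1.565 → q = 36.5×2.42×1.565 = 138.2 ft³/s
Panel 2-3: Δb = 10.2 ft, d̄ = (4.84+0.00)/2 = 2.42, v̄ = (3.13+0.00)/2 = 1.565 → q = 10.2×2.42×1.565 = 38.63 ft³/s
Q = Σ q = 176.9 ft³/s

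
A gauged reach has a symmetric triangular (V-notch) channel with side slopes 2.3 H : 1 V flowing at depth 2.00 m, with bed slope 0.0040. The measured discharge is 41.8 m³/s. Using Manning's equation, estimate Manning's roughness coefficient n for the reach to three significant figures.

A = z·y² = 2.3×2.00² = 9.200 m²
P = 2y√(1+z²) = 2×2.00×√(1+2.3²) = 10.03 m
R = A/P = 9.200/10.03 = 0.9171 m
n = (1/Q)·A·R^(2/3)·S^(1/2) = (1/41.8) × 9.200 × 0.9439 × 0.06325 = 0.01314

0.0131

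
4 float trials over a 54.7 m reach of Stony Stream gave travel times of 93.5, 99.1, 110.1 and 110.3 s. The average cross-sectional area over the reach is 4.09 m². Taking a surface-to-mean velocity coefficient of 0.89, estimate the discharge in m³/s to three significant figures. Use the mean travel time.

1.93 m³/s

t̄ = (93.5 + 99.1 + 110.1 + 110.3) / 4 = 103.25 s
v_surface = L / t̄ = 54.7 / 103.25 = 0.5298 m/s
v_mean = 0.89 × 0.5298 = 0.4715 m/s
Q = A × v_mean = 4.09 × 0.4715 = 1.928 m³/s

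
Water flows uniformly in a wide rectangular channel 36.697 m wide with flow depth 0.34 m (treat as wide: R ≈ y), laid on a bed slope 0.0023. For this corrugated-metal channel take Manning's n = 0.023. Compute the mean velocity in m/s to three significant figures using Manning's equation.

A = b·y = 36.697 × 0.34 = 12.48 m²
Wide channel: R ≈ y = 0.34 m
Q = (1/n)·A·R^(2/3)·S^(1/2) = (1/0.023) × 12.48 × 0.3400^(2/3) × 0.0023^(1/2) = 12.67 m³/s
V = Q/A = 12.67/12.48 = 1.016 m/s

1.02 m/s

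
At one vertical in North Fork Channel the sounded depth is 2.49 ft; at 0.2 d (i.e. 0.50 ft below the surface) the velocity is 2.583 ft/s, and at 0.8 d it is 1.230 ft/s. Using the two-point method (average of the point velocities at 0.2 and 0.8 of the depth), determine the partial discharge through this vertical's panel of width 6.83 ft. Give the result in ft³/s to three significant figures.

32.4 ft³/s

v̄ = (2.583 + 1.230) / 2 = 1.907 ft/s
q = v̄ × d × w = 1.907 × 2.49 × 6.83 = 32.42 ft³/s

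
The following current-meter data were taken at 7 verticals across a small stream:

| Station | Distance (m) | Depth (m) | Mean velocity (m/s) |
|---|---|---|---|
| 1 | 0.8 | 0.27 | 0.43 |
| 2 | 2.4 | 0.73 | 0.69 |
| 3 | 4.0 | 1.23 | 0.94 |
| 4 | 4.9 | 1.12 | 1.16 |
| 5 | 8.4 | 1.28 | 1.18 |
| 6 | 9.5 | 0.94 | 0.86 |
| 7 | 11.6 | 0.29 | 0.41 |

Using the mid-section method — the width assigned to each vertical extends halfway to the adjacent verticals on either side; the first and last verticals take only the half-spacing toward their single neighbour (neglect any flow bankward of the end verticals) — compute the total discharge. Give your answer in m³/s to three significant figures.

10.1 m³/s

w_1 = (2.4 − 0.8)/2 = 0.8 m; q_1 = 0.43 × 0.27 × 0.8 = 0.09288 m³/s
w_2 = (4.0 − 0.8)/2 = 1.6 m; q_2 = 0.69 × 0.73 × 1.6 = 0.8059 m³/s
w_3 = (4.9 − 2.4)/2 = 1.25 m; q_3 = 0.94 × 1.23 × 1.25 = 1.445 m³/s
w_4 = (8.4 − 4.0)/2 = 2.2 m; q_4 = 1.16 × 1.12 × 2.2 = 2.858 m³/s
w_5 = (9.5 − 4.9)/2 = 2.3 m; q_5 = 1.18 × 1.28 × 2.3 = 3.474 m³/s
w_6 = (11.6 − 8.4)/2 = 1.6 m; q_6 = 0.86 × 0.94 × 1.6 = 1.293 m³/s
w_7 = (11.6 − 9.5)/2 = 1.05 m; q_7 = 0.41 × 0.29 × 1.05 = 0.1248 m³/s
Q = Σ qᵢ = 10.09 m³/s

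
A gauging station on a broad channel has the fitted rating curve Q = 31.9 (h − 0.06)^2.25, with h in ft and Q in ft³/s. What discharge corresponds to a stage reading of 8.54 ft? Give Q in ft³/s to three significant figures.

Q = 31.9 × (8.54 − 0.06)^2.25 = 31.9 × 8.48^2.25 = 3915 ft³/s

3910 ft³/s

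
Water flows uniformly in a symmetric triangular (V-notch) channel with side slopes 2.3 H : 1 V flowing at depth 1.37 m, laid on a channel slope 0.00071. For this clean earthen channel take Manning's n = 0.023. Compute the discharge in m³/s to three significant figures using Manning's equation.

A = z·y² = 2.3×1.37² = 4.317 m²
P = 2y√(1+z²) = 2×1.37×√(1+2.3²) = 6.872 m
R = A/P = 4.317/6.872 = 0.6282 m
Q = (1/n)·A·R^(2/3)·S^(1/2) = (1/0.023) × 4.317 × 0.6282^(2/3) × 0.00071^(1/2) = 3.668 m³/s

3.67 m³/s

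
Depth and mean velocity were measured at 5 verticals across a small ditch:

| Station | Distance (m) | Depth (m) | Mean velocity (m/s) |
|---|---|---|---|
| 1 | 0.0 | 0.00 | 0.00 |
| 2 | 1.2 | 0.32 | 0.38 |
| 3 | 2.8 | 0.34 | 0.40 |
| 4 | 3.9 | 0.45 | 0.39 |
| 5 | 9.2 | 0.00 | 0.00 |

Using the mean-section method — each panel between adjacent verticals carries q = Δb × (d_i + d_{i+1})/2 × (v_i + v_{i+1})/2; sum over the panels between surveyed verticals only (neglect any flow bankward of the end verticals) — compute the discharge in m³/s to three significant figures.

0.647 m³/s

Panel 1-2: Δb = 1.2 m, d̄ = (0.00+0.32)/2 = 0.16, v̄ = (0.00+0.38)/2 = 0.19 → q = 1.2×0.16×0.19 = 0.03648 m³/s
Panel 2-3: Δb = 1.6 m, d̄ = (0.32+0.34)/2 = 0.33, v̄ = (0.38+0.40)/2 = 0.39 → q = 1.6×0.33×0.39 = 0.2059 m³/s
Panel 3-4: Δb = 1.1 m, d̄ = (0.34+0.45)/2 = 0.395, v̄ = (0.40+0.39)/2 = 0.395 → q = 1.1×0.395×0.395 = 0.1716 m³/s
Panel 4-5: Δb = 5.3 m, d̄ = (0.45+0.00)/2 = 0.225, v̄ = (0.39+0.00)/2 = 0.195 → q = 5.3×0.225×0.195 = 0.2325 m³/s
Q = Σ q = 0.6466 m³/s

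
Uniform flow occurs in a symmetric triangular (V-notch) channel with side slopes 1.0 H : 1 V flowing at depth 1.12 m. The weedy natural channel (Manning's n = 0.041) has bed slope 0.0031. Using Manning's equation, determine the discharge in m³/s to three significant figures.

0.919 m³/s

A = z·y² = 1.0×1.12² = 1.254 m²
P = 2y√(1+z²) = 2×1.12×√(1+1.0²) = 3.168 m
R = A/P = 1.254/3.168 = 0.3960 m
Q = (1/n)·A·R^(2/3)·S^(1/2) = (1/0.041) × 1.254 × 0.3960^(2/3) × 0.0031^(1/2) = 0.9186 m³/s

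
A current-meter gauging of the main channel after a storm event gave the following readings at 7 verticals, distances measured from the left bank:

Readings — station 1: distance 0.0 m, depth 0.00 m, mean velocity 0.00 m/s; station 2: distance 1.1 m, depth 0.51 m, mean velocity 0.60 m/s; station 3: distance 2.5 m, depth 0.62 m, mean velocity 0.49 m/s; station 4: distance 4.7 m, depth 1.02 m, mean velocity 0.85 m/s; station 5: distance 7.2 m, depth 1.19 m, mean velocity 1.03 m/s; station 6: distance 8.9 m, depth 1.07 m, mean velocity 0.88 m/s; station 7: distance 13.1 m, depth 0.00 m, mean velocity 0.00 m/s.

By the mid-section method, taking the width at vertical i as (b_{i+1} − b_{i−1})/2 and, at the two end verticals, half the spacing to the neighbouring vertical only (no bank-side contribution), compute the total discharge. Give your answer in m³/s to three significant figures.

w_2 = (2.5 − 0.0)/2 = 1.25 m; q_2 = 0.60 × 0.51 × 1.25 = 0.3825 m³/s
w_3 = (4.7 − 1.1)/2 = 1.8 m; q_3 = 0.49 × 0.62 × 1.8 = 0.5468 m³/s
w_4 = (7.2 − 2.5)/2 = 2.35 m; q_4 = 0.85 × 1.02 × 2.35 = 2.037 m³/s
w_5 = (8.9 − 4.7)/2 = 2.1 m; q_5 = 1.03 × 1.19 × 2.1 = 2.574 m³/s
w_6 = (13.1 − 7.2)/2 = 2.95 m; q_6 = 0.88 × 1.07 × 2.95 = 2.778 m³/s
Stations 1, 7 contribute zero (depth or velocity is 0).
Q = Σ qᵢ = 8.318 m³/s

8.32 m³/s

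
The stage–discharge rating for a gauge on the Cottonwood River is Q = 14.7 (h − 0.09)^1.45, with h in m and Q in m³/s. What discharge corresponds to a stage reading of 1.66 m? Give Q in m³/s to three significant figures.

Q = 14.7 × (1.66 − 0.09)^1.45 = 14.7 × 1.57^1.45 = 28.27 m³/s

28.3 m³/s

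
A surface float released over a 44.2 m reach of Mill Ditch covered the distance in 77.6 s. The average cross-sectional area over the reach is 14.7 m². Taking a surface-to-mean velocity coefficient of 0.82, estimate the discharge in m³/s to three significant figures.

v_surface = L / t̄ = 44.2 / 77.6 = 0.5696 m/s
v_mean = 0.82 × 0.5696 = 0.4671 m/s
Q = A × v_mean = 14.7 × 0.4671 = 6.866 m³/s

6.87 m³/s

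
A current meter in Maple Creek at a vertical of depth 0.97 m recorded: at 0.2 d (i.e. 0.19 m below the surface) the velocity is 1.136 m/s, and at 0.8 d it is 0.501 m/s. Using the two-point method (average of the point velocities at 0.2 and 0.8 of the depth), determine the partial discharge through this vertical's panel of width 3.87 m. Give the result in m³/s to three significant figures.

v̄ = (1.136 + 0.501) / 2 = 0.8185 m/s
q = v̄ × d × w = 0.8185 × 0.97 × 3.87 = 3.073 m³/s

3.07 m³/s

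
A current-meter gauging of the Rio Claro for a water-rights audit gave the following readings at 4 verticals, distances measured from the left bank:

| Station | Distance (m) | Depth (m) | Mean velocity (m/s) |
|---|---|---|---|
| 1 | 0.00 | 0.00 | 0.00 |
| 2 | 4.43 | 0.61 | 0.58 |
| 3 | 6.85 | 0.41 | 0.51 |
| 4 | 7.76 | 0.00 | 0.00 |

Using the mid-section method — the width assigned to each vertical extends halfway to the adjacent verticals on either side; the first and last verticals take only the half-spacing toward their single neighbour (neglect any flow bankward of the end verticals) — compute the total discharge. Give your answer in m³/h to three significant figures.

w_2 = (6.85 − 0.00)/2 = 3.425 m; q_2 = 0.58 × 0.61 × 3.425 = 1.212 m³/s
w_3 = (7.76 − 4.43)/2 = 1.665 m; q_3 = 0.51 × 0.41 × 1.665 = 0.3482 m³/s
Stations 1, 4 contribute zero (depth or velocity is 0).
Q = Σ qᵢ = 1.560 m³/s
= 1.560 × 3600 = 5616 m³/h

5620 m³/h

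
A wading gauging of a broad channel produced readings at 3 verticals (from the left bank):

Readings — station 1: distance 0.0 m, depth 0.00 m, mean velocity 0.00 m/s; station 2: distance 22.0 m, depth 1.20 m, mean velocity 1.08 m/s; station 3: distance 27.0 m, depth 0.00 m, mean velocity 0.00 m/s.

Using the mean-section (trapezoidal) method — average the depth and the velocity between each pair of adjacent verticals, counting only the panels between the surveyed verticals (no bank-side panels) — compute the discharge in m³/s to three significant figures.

8.75 m³/s

Panel 1-2: Δb = 22 m, d̄ = (0.00+1.20)/2 = 0.6, v̄ = (0.00+1.08)/2 = 0.54 → q = 22×0.6×0.54 = 7.128 m³/s
Panel 2-3: Δb = 5 m, d̄ = (1.20+0.00)/2 = 0.6, v̄ = (1.08+0.00)/2 = 0.54 → q = 5×0.6×0.54 = 1.620 m³/s
Q = Σ q = 8.748 m³/s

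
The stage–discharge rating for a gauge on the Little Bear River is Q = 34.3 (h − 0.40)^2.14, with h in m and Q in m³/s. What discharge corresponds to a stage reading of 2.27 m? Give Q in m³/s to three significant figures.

Q = 34.3 × (2.27 − 0.40)^2.14 = 34.3 × 1.87^2.14 = 130.9 m³/s

131 m³/s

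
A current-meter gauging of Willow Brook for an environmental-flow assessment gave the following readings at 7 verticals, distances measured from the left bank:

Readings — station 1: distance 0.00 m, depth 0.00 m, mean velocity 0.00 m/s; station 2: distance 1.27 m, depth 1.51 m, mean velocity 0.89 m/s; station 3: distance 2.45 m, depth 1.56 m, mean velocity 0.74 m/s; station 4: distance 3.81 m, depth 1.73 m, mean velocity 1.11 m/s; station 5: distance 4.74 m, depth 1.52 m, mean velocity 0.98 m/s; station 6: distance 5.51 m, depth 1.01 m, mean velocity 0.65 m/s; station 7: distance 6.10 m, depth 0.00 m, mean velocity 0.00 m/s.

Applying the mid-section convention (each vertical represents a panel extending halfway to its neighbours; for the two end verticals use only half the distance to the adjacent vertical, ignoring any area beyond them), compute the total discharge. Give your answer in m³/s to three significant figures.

7.02 m³/s

w_2 = (2.45 − 0.00)/2 = 1.225 m; q_2 = 0.89 × 1.51 × 1.225 = 1.646 m³/s
w_3 = (3.81 − 1.27)/2 = 1.27 m; q_3 = 0.74 × 1.56 × 1.27 = 1.466 m³/s
w_4 = (4.74 − 2.45)/2 = 1.145 m; q_4 = 1.11 × 1.73 × 1.145 = 2.199 m³/s
w_5 = (5.51 − 3.81)/2 = 0.85 m; q_5 = 0.98 × 1.52 × 0.85 = 1.266 m³/s
w_6 = (6.10 − 4.74)/2 = 0.68 m; q_6 = 0.65 × 1.01 × 0.68 = 0.4464 m³/s
Stations 1, 7 contribute zero (depth or velocity is 0).
Q = Σ qᵢ = 7.024 m³/s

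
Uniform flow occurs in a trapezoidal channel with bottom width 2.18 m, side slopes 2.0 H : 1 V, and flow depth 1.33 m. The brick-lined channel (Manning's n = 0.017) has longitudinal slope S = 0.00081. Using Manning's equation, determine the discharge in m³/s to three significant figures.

A = (b + z·y)·y = (2.18 + 2.0×1.33)×1.33 = 6.437 m²
P = b + 2y√(1+z²) = 2.18 + 2×1.33×√(1+2.0²) = 8.128 m
R = A/P = 6.437/8.128 = 0.7920 m
Q = (1/n)·A·R^(2/3)·S^(1/2) = (1/0.017) × 6.437 × 0.7920^(2/3) × 0.00081^(1/2) = 9.225 m³/s

9.23 m³/s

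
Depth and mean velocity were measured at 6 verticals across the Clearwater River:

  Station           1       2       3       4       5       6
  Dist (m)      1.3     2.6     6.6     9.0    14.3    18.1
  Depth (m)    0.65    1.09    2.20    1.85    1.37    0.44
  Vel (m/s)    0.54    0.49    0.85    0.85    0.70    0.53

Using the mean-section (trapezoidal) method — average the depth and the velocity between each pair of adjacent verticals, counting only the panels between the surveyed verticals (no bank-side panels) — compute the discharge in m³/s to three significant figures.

17.9 m³/s

Panel 1-2: Δb = 1.3 m, d̄ = (0.65+1.09)/2 = 0.87, v̄ = (0.54+0.49)/2 = 0.515 → q = 1.3×0.87×0.515 = 0.5825 m³/s
Panel 2-3: Δb = 4 m, d̄ = (1.09+2.20)/2 = 1.645, v̄ = (0.49+0.85)/2 = 0.67 → q = 4×1.645×0.67 = 4.409 m³/s
Panel 3-4: Δb = 2.4 m, d̄ = (2.20+1.85)/2 = 2.025, v̄ = (0.85+0.85)/2 = 0.85 → q = 2.4×2.025×0.85 = 4.131 m³/s
Panel 4-5: Δb = 5.3 m, d̄ = (1.85+1.37)/2 = 1.61, v̄ = (0.85+0.70)/2 = 0.775 → q = 5.3×1.61×0.775 = 6.613 m³/s
Panel 5-6: Δb = 3.8 m, d̄ = (1.37+0.44)/2 = 0.905, v̄ = (0.70+0.53)/2 = 0.615 → q = 3.8×0.905×0.615 = 2.115 m³/s
Q = Σ q = 17.85 m³/s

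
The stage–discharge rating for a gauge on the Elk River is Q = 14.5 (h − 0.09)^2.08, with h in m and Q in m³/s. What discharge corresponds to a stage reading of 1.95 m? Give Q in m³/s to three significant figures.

Q = 14.5 × (1.95 − 0.09)^2.08 = 14.5 × 1.86^2.08 = 52.72 m³/s

52.7 m³/s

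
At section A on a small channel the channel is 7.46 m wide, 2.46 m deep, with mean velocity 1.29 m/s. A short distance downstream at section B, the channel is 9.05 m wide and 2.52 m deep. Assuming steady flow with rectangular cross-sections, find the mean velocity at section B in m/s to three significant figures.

1.04 m/s

Q = A₁V₁ = (7.46×2.46) × 1.29 = 23.67 m³/s
A₂ = 9.05 × 2.52 = 22.81 m²
V₂ = Q/A₂ = 23.67/22.81 = 1.038 m/s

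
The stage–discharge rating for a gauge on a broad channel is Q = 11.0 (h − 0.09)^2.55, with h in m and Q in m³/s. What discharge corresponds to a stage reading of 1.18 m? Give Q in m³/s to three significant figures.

Q = 11.0 × (1.18 − 0.09)^2.55 = 11.0 × 1.09^2.55 = 13.70 m³/s

13.7 m³/s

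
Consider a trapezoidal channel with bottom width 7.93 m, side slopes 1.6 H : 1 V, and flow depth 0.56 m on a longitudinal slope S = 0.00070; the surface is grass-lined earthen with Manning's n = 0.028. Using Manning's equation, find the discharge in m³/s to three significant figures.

2.91 m³/s

A = (b + z·y)·y = (7.93 + 1.6×0.56)×0.56 = 4.943 m²
P = b + 2y√(1+z²) = 7.93 + 2×0.56×√(1+1.6²) = 10.04 m
R = A/P = 4.943/10.04 = 0.4921 m
Q = (1/n)·A·R^(2/3)·S^(1/2) = (1/0.028) × 4.943 × 0.4921^(2/3) × 0.00070^(1/2) = 2.911 m³/s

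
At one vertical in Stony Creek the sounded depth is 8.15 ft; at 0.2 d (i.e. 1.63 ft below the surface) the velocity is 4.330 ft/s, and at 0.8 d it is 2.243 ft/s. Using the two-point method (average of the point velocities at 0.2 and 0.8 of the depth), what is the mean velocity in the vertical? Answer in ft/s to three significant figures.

3.29 ft/s

v̄ = (4.330 + 2.243) / 2 = 3.287 ft/s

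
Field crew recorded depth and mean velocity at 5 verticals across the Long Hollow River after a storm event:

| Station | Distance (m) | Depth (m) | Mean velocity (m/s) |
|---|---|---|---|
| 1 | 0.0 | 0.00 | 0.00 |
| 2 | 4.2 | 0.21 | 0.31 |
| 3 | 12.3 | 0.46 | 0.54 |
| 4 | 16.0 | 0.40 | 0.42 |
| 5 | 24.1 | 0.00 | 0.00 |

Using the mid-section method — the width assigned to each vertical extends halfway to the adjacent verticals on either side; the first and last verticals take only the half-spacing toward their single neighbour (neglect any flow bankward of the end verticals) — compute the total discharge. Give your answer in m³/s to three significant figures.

w_2 = (12.3 − 0.0)/2 = 6.15 m; q_2 = 0.31 × 0.21 × 6.15 = 0.4004 m³/s
w_3 = (16.0 − 4.2)/2 = 5.9 m; q_3 = 0.54 × 0.46 × 5.9 = 1.466 m³/s
w_4 = (24.1 − 12.3)/2 = 5.9 m; q_4 = 0.42 × 0.40 × 5.9 = 0.9912 m³/s
Stations 1, 5 contribute zero (depth or velocity is 0).
Q = Σ qᵢ = 2.857 m³/s

2.86 m³/s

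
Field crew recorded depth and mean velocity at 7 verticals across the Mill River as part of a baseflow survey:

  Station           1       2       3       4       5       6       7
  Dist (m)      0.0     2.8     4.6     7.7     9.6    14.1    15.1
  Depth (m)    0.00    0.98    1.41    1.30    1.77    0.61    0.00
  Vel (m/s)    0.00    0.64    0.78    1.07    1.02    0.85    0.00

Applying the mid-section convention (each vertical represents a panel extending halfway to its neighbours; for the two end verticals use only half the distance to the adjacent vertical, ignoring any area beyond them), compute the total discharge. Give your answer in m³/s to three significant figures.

14.8 m³/s

w_2 = (4.6 − 0.0)/2 = 2.3 m; q_2 = 0.64 × 0.98 × 2.3 = 1.443 m³/s
w_3 = (7.7 − 2.8)/2 = 2.45 m; q_3 = 0.78 × 1.41 × 2.45 = 2.695 m³/s
w_4 = (9.6 − 4.6)/2 = 2.5 m; q_4 = 1.07 × 1.30 × 2.5 = 3.478 m³/s
w_5 = (14.1 − 7.7)/2 = 3.2 m; q_5 = 1.02 × 1.77 × 3.2 = 5.777 m³/s
w_6 = (15.1 − 9.6)/2 = 2.75 m; q_6 = 0.85 × 0.61 × 2.75 = 1.426 m³/s
Stations 1, 7 contribute zero (depth or velocity is 0).
Q = Σ qᵢ = 14.82 m³/s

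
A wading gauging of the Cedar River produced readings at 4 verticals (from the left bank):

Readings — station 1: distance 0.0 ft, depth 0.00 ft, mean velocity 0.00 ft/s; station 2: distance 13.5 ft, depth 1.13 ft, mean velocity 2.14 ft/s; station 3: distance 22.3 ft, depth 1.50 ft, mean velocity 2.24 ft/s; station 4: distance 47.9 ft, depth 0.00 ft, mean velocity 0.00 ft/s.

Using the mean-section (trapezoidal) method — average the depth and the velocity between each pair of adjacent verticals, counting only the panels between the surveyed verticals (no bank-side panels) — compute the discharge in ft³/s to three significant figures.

55.0 ft³/s

Panel 1-2: Δb = 13.5 ft, d̄ = (0.00+1.13)/2 = 0.565, v̄ = (0.00+2.14)/2 = 1.07 → q = 13.5×0.565×1.07 = 8.161 ft³/s
Panel 2-3: Δb = 8.8 ft, d̄ = (1.13+1.50)/2 = 1.315, v̄ = (2.14+2.24)/2 = 2.19 → q = 8.8×1.315×2.19 = 25.34 ft³/s
Panel 3-4: Δb = 25.6 ft, d̄ = (1.50+0.00)/2 = 0.75, v̄ = (2.24+0.00)/2 = 1.12 → q = 25.6×0.75×1.12 = 21.50 ft³/s
Q = Σ q = 55.01 ft³/s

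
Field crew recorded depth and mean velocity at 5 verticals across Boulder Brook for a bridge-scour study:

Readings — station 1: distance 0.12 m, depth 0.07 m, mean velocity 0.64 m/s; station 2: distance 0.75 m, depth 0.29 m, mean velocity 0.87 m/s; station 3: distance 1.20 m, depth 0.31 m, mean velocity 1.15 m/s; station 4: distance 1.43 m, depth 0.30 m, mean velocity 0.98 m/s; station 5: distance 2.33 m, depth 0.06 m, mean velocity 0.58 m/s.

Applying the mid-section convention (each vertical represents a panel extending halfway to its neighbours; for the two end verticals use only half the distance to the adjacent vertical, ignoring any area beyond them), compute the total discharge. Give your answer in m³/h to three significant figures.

1630 m³/h

w_1 = (0.75 − 0.12)/2 = 0.315 m; q_1 = 0.64 × 0.07 × 0.315 = 0.01411 m³/s
w_2 = (1.20 − 0.12)/2 = 0.54 m; q_2 = 0.87 × 0.29 × 0.54 = 0.1362 m³/s
w_3 = (1.43 − 0.75)/2 = 0.34 m; q_3 = 1.15 × 0.31 × 0.34 = 0.1212 m³/s
w_4 = (2.33 − 1.20)/2 = 0.565 m; q_4 = 0.98 × 0.30 × 0.565 = 0.1661 m³/s
w_5 = (2.33 − 1.43)/2 = 0.45 m; q_5 = 0.58 × 0.06 × 0.45 = 0.01566 m³/s
Q = Σ qᵢ = 0.4533 m³/s
= 0.4533 × 3600 = 1632 m³/h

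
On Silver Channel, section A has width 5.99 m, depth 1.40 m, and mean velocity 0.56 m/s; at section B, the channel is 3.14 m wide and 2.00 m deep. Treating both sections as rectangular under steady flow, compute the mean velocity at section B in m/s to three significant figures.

0.748 m/s

Q = A₁V₁ = (5.99×1.40) × 0.56 = 4.696 m³/s
A₂ = 3.14 × 2.00 = 6.280 m²
V₂ = Q/A₂ = 4.696/6.280 = 0.7478 m/s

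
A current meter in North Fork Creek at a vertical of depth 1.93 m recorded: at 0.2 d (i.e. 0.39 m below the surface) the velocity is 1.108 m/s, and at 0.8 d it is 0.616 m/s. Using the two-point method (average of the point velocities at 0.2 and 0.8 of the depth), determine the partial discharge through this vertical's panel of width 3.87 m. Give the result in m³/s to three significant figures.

v̄ = (1.108 + 0.616) / 2 = 0.8620 m/s
q = v̄ × d × w = 0.8620 × 1.93 × 3.87 = 6.438 m³/s

6.44 m³/s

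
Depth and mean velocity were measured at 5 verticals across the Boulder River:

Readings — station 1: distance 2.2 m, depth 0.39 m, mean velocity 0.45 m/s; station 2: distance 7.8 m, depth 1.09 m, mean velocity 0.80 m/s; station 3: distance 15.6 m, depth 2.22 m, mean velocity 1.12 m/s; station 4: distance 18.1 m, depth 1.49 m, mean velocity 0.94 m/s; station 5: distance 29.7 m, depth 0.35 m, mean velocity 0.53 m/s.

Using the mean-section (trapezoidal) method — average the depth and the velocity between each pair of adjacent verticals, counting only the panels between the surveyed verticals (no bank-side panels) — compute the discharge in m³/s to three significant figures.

Panel 1-2: Δb = 5.6 m, d̄ = (0.39+1.09)/2 = 0.74, v̄ = (0.45+0.80)/2 = 0.625 → q = 5.6×0.74×0.625 = 2.590 m³/s
Panel 2-3: Δb = 7.8 m, d̄ = (1.09+2.22)/2 = 1.655, v̄ = (0.80+1.12)/2 = 0.96 → q = 7.8×1.655×0.96 = 12.39 m³/s
Panel 3-4: Δb = 2.5 m, d̄ = (2.22+1.49)/2 = 1.855, v̄ = (1.12+0.94)/2 = 1.03 → q = 2.5×1.855×1.03 = 4.777 m³/s
Panel 4-5: Δb = 11.6 m, d̄ = (1.49+0.35)/2 = 0.92, v̄ = (0.94+0.53)/2 = 0.735 → q = 11.6×0.92×0.735 = 7.844 m³/s
Q = Σ q = 27.60 m³/s

27.6 m³/s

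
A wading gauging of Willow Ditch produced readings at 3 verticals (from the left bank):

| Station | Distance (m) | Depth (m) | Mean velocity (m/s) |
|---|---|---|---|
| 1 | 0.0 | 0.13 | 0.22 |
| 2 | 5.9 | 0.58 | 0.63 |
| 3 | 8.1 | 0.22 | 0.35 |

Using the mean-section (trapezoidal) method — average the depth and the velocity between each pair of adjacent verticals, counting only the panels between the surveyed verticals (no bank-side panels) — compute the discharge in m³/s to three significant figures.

Panel 1-2: Δb = 5.9 m, d̄ = (0.13+0.58)/2 = 0.355, v̄ = (0.22+0.63)/2 = 0.425 → q = 5.9×0.355×0.425 = 0.8902 m³/s
Panel 2-3: Δb = 2.2 m, d̄ = (0.58+0.22)/2 = 0.4, v̄ = (0.63+0.35)/2 = 0.49 → q = 2.2×0.4×0.49 = 0.4312 m³/s
Q = Σ q = 1.321 m³/s

1.32 m³/s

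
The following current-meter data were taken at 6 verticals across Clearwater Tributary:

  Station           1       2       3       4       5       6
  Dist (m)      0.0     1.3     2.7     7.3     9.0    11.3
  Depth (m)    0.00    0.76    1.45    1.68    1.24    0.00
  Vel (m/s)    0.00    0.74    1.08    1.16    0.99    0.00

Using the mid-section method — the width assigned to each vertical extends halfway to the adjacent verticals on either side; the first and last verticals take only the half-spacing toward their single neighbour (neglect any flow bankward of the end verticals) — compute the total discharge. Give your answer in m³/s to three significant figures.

14.1 m³/s

w_2 = (2.7 − 0.0)/2 = 1.35 m; q_2 = 0.74 × 0.76 × 1.35 = 0.7592 m³/s
w_3 = (7.3 − 1.3)/2 = 3 m; q_3 = 1.08 × 1.45 × 3 = 4.698 m³/s
w_4 = (9.0 − 2.7)/2 = 3.15 m; q_4 = 1.16 × 1.68 × 3.15 = 6.139 m³/s
w_5 = (11.3 − 7.3)/2 = 2 m; q_5 = 0.99 × 1.24 × 2 = 2.455 m³/s
Stations 1, 6 contribute zero (depth or velocity is 0).
Q = Σ qᵢ = 14.05 m³/s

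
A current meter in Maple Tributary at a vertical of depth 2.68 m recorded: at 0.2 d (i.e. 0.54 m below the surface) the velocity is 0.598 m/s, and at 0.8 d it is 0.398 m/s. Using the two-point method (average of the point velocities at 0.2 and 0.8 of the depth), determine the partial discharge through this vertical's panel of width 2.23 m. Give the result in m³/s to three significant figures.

v̄ = (0.598 + 0.398) / 2 = 0.4980 m/s
q = v̄ × d × w = 0.4980 × 2.68 × 2.23 = 2.976 m³/s

2.98 m³/s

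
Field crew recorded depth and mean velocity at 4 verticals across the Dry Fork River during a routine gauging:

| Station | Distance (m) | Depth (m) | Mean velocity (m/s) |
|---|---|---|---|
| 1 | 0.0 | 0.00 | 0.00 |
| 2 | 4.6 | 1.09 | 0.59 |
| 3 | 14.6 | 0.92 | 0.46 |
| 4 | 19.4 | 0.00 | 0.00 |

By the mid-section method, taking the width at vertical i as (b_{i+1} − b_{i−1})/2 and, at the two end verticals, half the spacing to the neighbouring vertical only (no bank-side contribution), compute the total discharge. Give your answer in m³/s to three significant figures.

7.83 m³/s

w_2 = (14.6 − 0.0)/2 = 7.3 m; q_2 = 0.59 × 1.09 × 7.3 = 4.695 m³/s
w_3 = (19.4 − 4.6)/2 = 7.4 m; q_3 = 0.46 × 0.92 × 7.4 = 3.132 m³/s
Stations 1, 4 contribute zero (depth or velocity is 0).
Q = Σ qᵢ = 7.826 m³/s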